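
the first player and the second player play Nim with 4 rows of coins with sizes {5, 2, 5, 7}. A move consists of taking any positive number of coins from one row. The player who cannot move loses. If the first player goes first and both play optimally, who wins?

the first player wins

In binary:
  101  (5)
  010  (2)
  101  (5)
  111  (7)
  ---
  101  (5)
The nim-sum is 5 ≠ 0, so this is an N-position: the player to move can win; the first player has a winning move.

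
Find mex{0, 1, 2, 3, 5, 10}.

The values 0, 1, 2, 3 are all present; 4 is the first non-negative integer missing from the set.

4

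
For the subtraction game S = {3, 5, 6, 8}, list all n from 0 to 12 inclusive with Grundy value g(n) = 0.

0, 1, 2, 11, 12

Compute g(0), g(1), … for moves {3, 5, 6, 8}:
k:     0  1  2  3  4  5  6  7  8  9 10 11 12
g(k):  0  0  0  1  1  1  2  2  2  3  3  0  0
The P-positions (g = 0) in 0..12 are 0, 1, 2, 11, 12.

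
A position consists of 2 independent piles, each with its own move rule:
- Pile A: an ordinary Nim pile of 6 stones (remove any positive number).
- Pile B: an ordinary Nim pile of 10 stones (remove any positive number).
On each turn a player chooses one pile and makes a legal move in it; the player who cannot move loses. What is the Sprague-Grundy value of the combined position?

Pile A is a plain Nim pile of size 6, so its Grundy value is 6.
Pile B is a plain Nim pile of size 10, so its Grundy value is 10.
By the Sprague-Grundy theorem, the Grundy value of a sum of independent games is the XOR of the component values.
Combined value = 6 ⊕ 10 = 12.

12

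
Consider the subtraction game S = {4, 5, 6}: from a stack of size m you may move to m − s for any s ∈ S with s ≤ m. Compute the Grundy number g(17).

Build the Grundy sequence with g(k) = mex{g(k−s) : s ∈ {4, 5, 6}, s ≤ k}:
k:     0  1  2  3  4  5  6  7  8  9 10 11 12 13 14 15 16 17
g(k):  0  0  0  0  1  1  1  1  2  2  0  0  0  0  1  1  1  1
So g(17) = 1.

1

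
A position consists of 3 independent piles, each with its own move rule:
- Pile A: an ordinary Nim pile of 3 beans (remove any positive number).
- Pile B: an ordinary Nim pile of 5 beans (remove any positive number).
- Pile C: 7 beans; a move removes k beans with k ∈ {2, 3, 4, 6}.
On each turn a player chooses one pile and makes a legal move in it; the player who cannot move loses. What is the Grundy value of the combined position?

5

Pile A is a plain Nim pile of size 3, so its Grundy value is 3.
Pile B is a plain Nim pile of size 5, so its Grundy value is 5.
Build the Grundy sequence for pile C with g(k) = mex{g(k−s) : s ∈ {2, 3, 4, 6}, s ≤ k}:
k:     0  1  2  3  4  5  6  7
g(k):  0  0  1  1  2  2  3  3
So g(7) = 3.
By the Sprague-Grundy theorem, the Grundy value of a sum of independent games is the XOR of the component values.
Combined value = 3 XOR 5 XOR 3 = 5.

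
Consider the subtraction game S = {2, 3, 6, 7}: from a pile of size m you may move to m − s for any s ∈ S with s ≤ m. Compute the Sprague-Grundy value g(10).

0

Build the Grundy sequence with g(k) = mex{g(k−s) : s ∈ {2, 3, 6, 7}, s ≤ k}:
k:     0  1  2  3  4  5  6  7  8  9 10
g(k):  0  0  1  1  2  0  3  1  2  0  0
So g(10) = 0.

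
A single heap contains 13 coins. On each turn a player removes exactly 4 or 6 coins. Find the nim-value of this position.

Grundy values for subtraction set {4, 6}:
k:     0  1  2  3  4  5  6  7  8  9 10 11 12 13
g(k):  0  0  0  0  1  1  1  1  2  2  0  0  0  0
So g(13) = 0.

0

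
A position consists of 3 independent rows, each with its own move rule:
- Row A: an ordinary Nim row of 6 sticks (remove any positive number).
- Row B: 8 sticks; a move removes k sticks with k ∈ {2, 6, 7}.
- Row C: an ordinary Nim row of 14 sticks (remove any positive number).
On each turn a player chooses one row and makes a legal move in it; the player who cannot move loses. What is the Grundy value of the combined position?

Row A is a plain Nim row of size 6, so its Grundy value is 6.
Grundy values for row B (subtraction set {2, 6, 7}):
g(0) = mex{} = 0
g(1) = mex{} = 0
g(2) = mex{0} = 1
g(3) = mex{0} = 1
g(4) = mex{1} = 0
g(5) = mex{1} = 0
g(6) = mex{0} = 1
g(7) = mex{0} = 1
g(8) = mex{0,1} = 2
So g(8) = 2.
Row C is a plain Nim row of size 14, so its Grundy value is 14.
The value of a disjunctive sum is the nim-sum of the parts.
Combined value = 6 XOR 2 XOR 14 = 10.

10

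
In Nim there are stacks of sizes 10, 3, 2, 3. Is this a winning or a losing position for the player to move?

Nim-sum: 10 XOR 3 XOR 2 XOR 3 = 8.
The nim-sum is 8 ≠ 0, so this is an N-position: the player to move can win.

Winning position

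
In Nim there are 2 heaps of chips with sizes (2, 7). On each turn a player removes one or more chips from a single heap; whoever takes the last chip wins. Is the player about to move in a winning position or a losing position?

Winning position

Write each in binary and XOR column by column:
  010  (2)
  111  (7)
  ---
  101  (5)
The nim-sum is 5 ≠ 0, so this is an N-position: the player to move can win.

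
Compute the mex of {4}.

0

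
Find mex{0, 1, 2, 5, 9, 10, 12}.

The values 0, 1, 2 are all present; 3 is the first non-negative integer missing from the set.

3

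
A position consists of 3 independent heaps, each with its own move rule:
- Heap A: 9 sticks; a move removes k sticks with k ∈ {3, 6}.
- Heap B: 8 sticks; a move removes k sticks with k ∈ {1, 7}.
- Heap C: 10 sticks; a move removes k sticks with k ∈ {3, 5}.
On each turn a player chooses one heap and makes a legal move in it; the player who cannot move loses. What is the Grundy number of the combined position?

For heap A, compute g(0), g(1), … with moves {3, 6}:
g(0) = mex{} = 0
g(1) = mex{} = 0
g(2) = mex{} = 0
g(3) = mex{0} = 1
g(4) = mex{0} = 1
g(5) = mex{0} = 1
g(6) = mex{0,1} = 2
g(7) = mex{0,1} = 2
g(8) = mex{0,1} = 2
g(9) = mex{1,2} = 0
So g(9) = 0.
For heap B, compute g(0), g(1), … with moves {1, 7}:
k:     0  1  2  3  4  5  6  7  8
g(k):  0  1  0  1  0  1  0  1  0
So g(8) = 0.
Grundy values for heap C (subtraction set {3, 5}):
k:     0  1  2  3  4  5  6  7  8  9 10
g(k):  0  0  0  1  1  1  2  2  0  0  0
So g(10) = 0.
By the Sprague-Grundy theorem, the Grundy value of a sum of independent games is the XOR of the component values.
Combined value = 0 ⊕ 0 ⊕ 0 = 0.

0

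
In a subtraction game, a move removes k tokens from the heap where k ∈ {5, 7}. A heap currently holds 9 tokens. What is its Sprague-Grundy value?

1

Build the Grundy sequence with g(k) = mex{g(k−s) : s ∈ {5, 7}, s ≤ k}:
k:     0  1  2  3  4  5  6  7  8  9
g(k):  0  0  0  0  0  1  1  1  1  1
So g(9) = 1.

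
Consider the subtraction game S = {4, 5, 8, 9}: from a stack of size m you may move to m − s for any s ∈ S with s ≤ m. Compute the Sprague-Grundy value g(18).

Grundy values for subtraction set {4, 5, 8, 9}:
k:     0  1  2  3  4  5  6  7  8  9 10 11 12 13 14 15 16 17 18
g(k):  0  0  0  0  1  1  1  1  2  2  2  2  3  0  0  0  0  1  1
So g(18) = 1.

1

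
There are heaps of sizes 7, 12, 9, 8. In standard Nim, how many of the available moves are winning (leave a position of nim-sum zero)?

3

Compute the nim-sum pairwise:
7 XOR 12 = 11
11 XOR 9 = 2
2 XOR 8 = 10
The overall nim-sum is X = 10. A heap of size p has a winning move iff p XOR X < p (reduce it to p XOR X).
  7: 7 XOR 10 = 13 ≥ 7 — no move.
  12: 12 XOR 10 = 6 < 12 — winning move (to 6).
  9: 9 XOR 10 = 3 < 9 — winning move (to 3).
  8: 8 XOR 10 = 2 < 8 — winning move (to 2).
That gives 3 winning moves.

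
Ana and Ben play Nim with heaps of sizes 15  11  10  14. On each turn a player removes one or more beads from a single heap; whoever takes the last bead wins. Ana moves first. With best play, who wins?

Ben wins

Nim-sum: 15 XOR 11 XOR 10 XOR 14 = 0.
The nim-sum is 0, so this is a P-position: the player to move is in a losing position under optimal play; Ana is about to move from it and so loses — Ben wins.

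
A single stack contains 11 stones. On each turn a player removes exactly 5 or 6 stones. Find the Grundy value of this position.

Build the Grundy sequence with g(k) = mex{g(k−s) : s ∈ {5, 6}, s ≤ k}:
g(0) = mex{} = 0
g(1) = mex{} = 0
g(2) = mex{} = 0
g(3) = mex{} = 0
g(4) = mex{} = 0
g(5) = mex{0} = 1
g(6) = mex{0} = 1
g(7) = mex{0} = 1
g(8) = mex{0} = 1
g(9) = mex{0} = 1
g(10) = mex{0,1} = 2
g(11) = mex{1} = 0
So g(11) = 0.

0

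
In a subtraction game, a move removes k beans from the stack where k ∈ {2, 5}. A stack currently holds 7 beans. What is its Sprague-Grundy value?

Grundy values for subtraction set {2, 5}:
k:     0  1  2  3  4  5  6  7
g(k):  0  0  1  1  0  2  1  0
So g(7) = 0.

0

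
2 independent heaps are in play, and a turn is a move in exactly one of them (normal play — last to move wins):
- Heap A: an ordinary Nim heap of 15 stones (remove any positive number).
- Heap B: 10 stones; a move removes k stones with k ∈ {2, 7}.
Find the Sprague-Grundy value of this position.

Heap A is a plain Nim heap of size 15, so its Grundy value is 15.
For heap B, compute g(0), g(1), … with moves {2, 7}:
g(0) = mex{} = 0
g(1) = mex{} = 0
g(2) = mex{0} = 1
g(3) = mex{0} = 1
g(4) = mex{1} = 0
g(5) = mex{1} = 0
g(6) = mex{0} = 1
g(7) = mex{0} = 1
g(8) = mex{0,1} = 2
g(9) = mex{1} = 0
g(10) = mex{1,2} = 0
So g(10) = 0.
The value of a disjunctive sum is the nim-sum of the parts.
Combined value = 15 ⊕ 0 = 15.

15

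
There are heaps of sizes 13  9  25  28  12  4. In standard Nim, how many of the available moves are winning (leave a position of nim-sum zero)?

5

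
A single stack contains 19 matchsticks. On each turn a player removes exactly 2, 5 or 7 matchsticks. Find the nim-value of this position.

3

Grundy values for subtraction set {2, 5, 7}:
k:     0  1  2  3  4  5  6  7  8  9 10 11 12 13 14 15 16 17 18 19
g(k):  0  0  1  1  0  2  1  3  2  2  0  3  1  0  0  1  1  2  2  3
So g(19) = 3.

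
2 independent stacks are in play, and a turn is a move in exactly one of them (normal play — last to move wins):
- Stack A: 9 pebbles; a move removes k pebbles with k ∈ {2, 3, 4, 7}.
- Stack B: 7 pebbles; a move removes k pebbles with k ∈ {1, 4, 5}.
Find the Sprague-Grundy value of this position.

7

Build the Grundy sequence for stack A with g(k) = mex{g(k−s) : s ∈ {2, 3, 4, 7}, s ≤ k}:
k:     0  1  2  3  4  5  6  7  8  9
g(k):  0  0  1  1  2  2  0  3  1  4
So g(9) = 4.
For stack B, compute g(0), g(1), … with moves {1, 4, 5}:
g(0) = mex{} = 0
g(1) = mex{0} = 1
g(2) = mex{1} = 0
g(3) = mex{0} = 1
g(4) = mex{0,1} = 2
g(5) = mex{0,1,2} = 3
g(6) = mex{0,1,3} = 2
g(7) = mex{0,1,2} = 3
So g(7) = 3.
The value of a disjunctive sum is the nim-sum of the parts.
Combined value = 4 ⊕ 3 = 7.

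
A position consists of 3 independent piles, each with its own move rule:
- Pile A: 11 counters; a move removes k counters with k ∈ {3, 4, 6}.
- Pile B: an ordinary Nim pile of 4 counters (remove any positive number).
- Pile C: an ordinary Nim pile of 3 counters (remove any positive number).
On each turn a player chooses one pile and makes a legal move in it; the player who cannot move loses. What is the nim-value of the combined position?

7

Build the Grundy sequence for pile A with g(k) = mex{g(k−s) : s ∈ {3, 4, 6}, s ≤ k}:
k:     0  1  2  3  4  5  6  7  8  9 10 11
g(k):  0  0  0  1  1  1  2  2  2  0  0  0
So g(11) = 0.
Pile B is a plain Nim pile of size 4, so its Grundy value is 4.
Pile C is a plain Nim pile of size 3, so its Grundy value is 3.
By the Sprague-Grundy theorem, the Grundy value of a sum of independent games is the XOR of the component values.
Combined value = 0 ⊕ 4 ⊕ 3 = 7.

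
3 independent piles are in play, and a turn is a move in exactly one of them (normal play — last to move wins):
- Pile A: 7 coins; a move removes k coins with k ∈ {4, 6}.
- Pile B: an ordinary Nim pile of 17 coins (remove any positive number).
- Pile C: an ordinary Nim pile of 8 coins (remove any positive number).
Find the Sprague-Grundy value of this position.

24

For pile A, compute g(0), g(1), … with moves {4, 6}:
k:     0  1  2  3  4  5  6  7
g(k):  0  0  0  0  1  1  1  1
So g(7) = 1.
Pile B is a plain Nim pile of size 17, so its Grundy value is 17.
Pile C is a plain Nim pile of size 8, so its Grundy value is 8.
By the Sprague-Grundy theorem, the Grundy value of a sum of independent games is the XOR of the component values.
Combined value = 1 XOR 17 XOR 8 = 24.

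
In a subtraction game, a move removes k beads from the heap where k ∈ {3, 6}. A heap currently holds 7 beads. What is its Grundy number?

2

Grundy values for subtraction set {3, 6}:
g(0) = mex{} = 0
g(1) = mex{} = 0
g(2) = mex{} = 0
g(3) = mex{0} = 1
g(4) = mex{0} = 1
g(5) = mex{0} = 1
g(6) = mex{0,1} = 2
g(7) = mex{0,1} = 2
So g(7) = 2.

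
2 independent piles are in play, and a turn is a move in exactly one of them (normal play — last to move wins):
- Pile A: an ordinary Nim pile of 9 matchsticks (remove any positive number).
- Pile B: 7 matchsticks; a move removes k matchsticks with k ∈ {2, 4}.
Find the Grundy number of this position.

9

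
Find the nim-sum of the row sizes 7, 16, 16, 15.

8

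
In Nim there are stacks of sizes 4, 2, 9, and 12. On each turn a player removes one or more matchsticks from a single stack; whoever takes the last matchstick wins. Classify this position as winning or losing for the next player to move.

Compute the nim-sum pairwise:
4 ⊕ 2 = 6
6 ⊕ 9 = 15
15 ⊕ 12 = 3
The nim-sum is 3 ≠ 0, so this is an N-position: the player to move can win.

Winning position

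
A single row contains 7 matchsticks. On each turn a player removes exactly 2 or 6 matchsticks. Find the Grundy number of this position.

1

Compute g(0), g(1), … for moves {2, 6}:
k:     0  1  2  3  4  5  6  7
g(k):  0  0  1  1  0  0  1  1
So g(7) = 1.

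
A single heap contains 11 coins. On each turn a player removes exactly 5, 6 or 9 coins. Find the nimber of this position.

2

Build the Grundy sequence with g(k) = mex{g(k−s) : s ∈ {5, 6, 9}, s ≤ k}:
g(0) = mex{} = 0
g(1) = mex{} = 0
g(2) = mex{} = 0
g(3) = mex{} = 0
g(4) = mex{} = 0
g(5) = mex{0} = 1
g(6) = mex{0} = 1
g(7) = mex{0} = 1
g(8) = mex{0} = 1
g(9) = mex{0} = 1
g(10) = mex{0,1} = 2
g(11) = mex{0,1} = 2
So g(11) = 2.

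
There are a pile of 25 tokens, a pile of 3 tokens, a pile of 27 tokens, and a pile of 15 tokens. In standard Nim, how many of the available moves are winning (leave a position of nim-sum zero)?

3

Compute the nim-sum pairwise:
25 ^ 3 = 26
26 ^ 27 = 1
1 ^ 15 = 14
The overall nim-sum is X = 14. A pile of size p has a winning move iff p XOR X < p (reduce it to p XOR X).
  25: 25 XOR 14 = 23 < 25 — winning move (to 23).
  3: 3 XOR 14 = 13 ≥ 3 — no move.
  27: 27 XOR 14 = 21 < 27 — winning move (to 21).
  15: 15 XOR 14 = 1 < 15 — winning move (to 1).
That gives 3 winning moves.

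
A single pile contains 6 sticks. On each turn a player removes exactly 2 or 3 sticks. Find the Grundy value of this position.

Build the Grundy sequence with g(k) = mex{g(k−s) : s ∈ {2, 3}, s ≤ k}:
k:     0  1  2  3  4  5  6
g(k):  0  0  1  1  2  0  0
So g(6) = 0.

0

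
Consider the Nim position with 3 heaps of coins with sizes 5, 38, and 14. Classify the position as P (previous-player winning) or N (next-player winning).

Nim-sum: 5 ⊕ 38 ⊕ 14 = 45.
The nim-sum is 45 ≠ 0, so this is an N-position: the player to move can win.

N-position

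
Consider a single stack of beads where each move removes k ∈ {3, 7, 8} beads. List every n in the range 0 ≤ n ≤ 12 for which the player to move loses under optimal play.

0, 1, 2, 6, 11, 12

Grundy values for subtraction set {3, 7, 8}:
g(0) = mex{} = 0
g(1) = mex{} = 0
g(2) = mex{} = 0
g(3) = mex{0} = 1
g(4) = mex{0} = 1
g(5) = mex{0} = 1
g(6) = mex{1} = 0
g(7) = mex{0,1} = 2
g(8) = mex{0,1} = 2
g(9) = mex{0} = 1
g(10) = mex{0,1,2} = 3
g(11) = mex{1,2} = 0
g(12) = mex{1} = 0
The P-positions (g = 0) in 0..12 are 0, 1, 2, 6, 11, 12.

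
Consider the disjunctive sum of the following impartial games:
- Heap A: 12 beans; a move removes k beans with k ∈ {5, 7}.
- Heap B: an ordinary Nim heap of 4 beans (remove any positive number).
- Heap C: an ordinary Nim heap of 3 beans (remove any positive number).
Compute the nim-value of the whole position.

For heap A, compute g(0), g(1), … with moves {5, 7}:
k:     0  1  2  3  4  5  6  7  8  9 10 11 12
g(k):  0  0  0  0  0  1  1  1  1  1  2  2  0
So g(12) = 0.
Heap B is a plain Nim heap of size 4, so its Grundy value is 4.
Heap C is a plain Nim heap of size 3, so its Grundy value is 3.
By the Sprague-Grundy theorem, the Grundy value of a sum of independent games is the XOR of the component values.
Combined value = 0 ⊕ 4 ⊕ 3 = 7.

7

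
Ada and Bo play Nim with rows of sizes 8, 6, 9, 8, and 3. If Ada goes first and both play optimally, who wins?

Ada wins

Nim-sum: 8 ^ 6 ^ 9 ^ 8 ^ 3 = 12.
The nim-sum is 12 ≠ 0, so this is an N-position: the player to move can win; Ada has a winning move.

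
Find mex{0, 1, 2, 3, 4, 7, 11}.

5

The values 0, 1, 2, 3, 4 are all present; 5 is the first non-negative integer missing from the set.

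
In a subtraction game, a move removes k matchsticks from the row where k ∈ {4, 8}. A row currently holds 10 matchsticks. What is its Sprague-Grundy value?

2

Compute g(0), g(1), … for moves {4, 8}:
k:     0  1  2  3  4  5  6  7  8  9 10
g(k):  0  0  0  0  1  1  1  1  2  2  2
So g(10) = 2.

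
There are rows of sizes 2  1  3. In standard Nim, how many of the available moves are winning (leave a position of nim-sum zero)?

In binary:
  10  (2)
  01  (1)
  11  (3)
  --
  00  (0)
The nim-sum is already 0, so every move leaves a nonzero nim-sum — there are no winning moves.

0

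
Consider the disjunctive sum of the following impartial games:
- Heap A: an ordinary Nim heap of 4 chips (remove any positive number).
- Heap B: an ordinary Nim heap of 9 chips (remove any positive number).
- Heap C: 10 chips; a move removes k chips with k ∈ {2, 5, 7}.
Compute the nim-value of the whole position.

Heap A is a plain Nim heap of size 4, so its Grundy value is 4.
Heap B is a plain Nim heap of size 9, so its Grundy value is 9.
Grundy values for heap C (subtraction set {2, 5, 7}):
k:     0  1  2  3  4  5  6  7  8  9 10
g(k):  0  0  1  1  0  2  1  3  2  2  0
So g(10) = 0.
By the Sprague-Grundy theorem, the Grundy value of a sum of independent games is the XOR of the component values.
Combined value = 4 ⊕ 9 ⊕ 0 = 13.

13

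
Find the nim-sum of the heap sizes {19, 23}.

4

Compute the nim-sum pairwise:
19 XOR 23 = 4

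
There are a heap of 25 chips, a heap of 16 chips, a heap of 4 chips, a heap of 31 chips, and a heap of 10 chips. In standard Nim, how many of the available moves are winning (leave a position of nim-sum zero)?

3

Write each in binary and XOR column by column:
  11001  (25)
  10000  (16)
  00100  (4)
  11111  (31)
  01010  (10)
  -----
  11000  (24)
The overall nim-sum is X = 24. A heap of size p has a winning move iff p XOR X < p (reduce it to p XOR X).
  25: 25 XOR 24 = 1 < 25 — winning move (to 1).
  16: 16 XOR 24 = 8 < 16 — winning move (to 8).
  4: 4 XOR 24 = 28 ≥ 4 — no move.
  31: 31 XOR 24 = 7 < 31 — winning move (to 7).
  10: 10 XOR 24 = 18 ≥ 10 — no move.
That gives 3 winning moves.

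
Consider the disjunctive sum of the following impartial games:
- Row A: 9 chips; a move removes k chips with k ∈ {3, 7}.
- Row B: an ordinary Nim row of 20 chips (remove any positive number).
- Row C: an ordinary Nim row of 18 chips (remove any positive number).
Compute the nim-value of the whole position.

For row A, compute g(0), g(1), … with moves {3, 7}:
g(0) = mex{} = 0
g(1) = mex{} = 0
g(2) = mex{} = 0
g(3) = mex{0} = 1
g(4) = mex{0} = 1
g(5) = mex{0} = 1
g(6) = mex{1} = 0
g(7) = mex{0,1} = 2
g(8) = mex{0,1} = 2
g(9) = mex{0} = 1
So g(9) = 1.
Row B is a plain Nim row of size 20, so its Grundy value is 20.
Row C is a plain Nim row of size 18, so its Grundy value is 18.
By the Sprague-Grundy theorem, the Grundy value of a sum of independent games is the XOR of the component values.
Combined value = 1 ⊕ 20 ⊕ 18 = 7.

7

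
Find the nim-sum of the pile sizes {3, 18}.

17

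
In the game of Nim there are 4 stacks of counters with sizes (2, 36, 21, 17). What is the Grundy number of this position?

34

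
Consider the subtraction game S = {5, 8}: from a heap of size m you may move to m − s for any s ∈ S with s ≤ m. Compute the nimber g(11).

Build the Grundy sequence with g(k) = mex{g(k−s) : s ∈ {5, 8}, s ≤ k}:
g(0) = mex{} = 0
g(1) = mex{} = 0
g(2) = mex{} = 0
g(3) = mex{} = 0
g(4) = mex{} = 0
g(5) = mex{0} = 1
g(6) = mex{0} = 1
g(7) = mex{0} = 1
g(8) = mex{0} = 1
g(9) = mex{0} = 1
g(10) = mex{0,1} = 2
g(11) = mex{0,1} = 2
So g(11) = 2.

2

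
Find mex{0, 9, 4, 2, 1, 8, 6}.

The values 0, 1, 2 are all present; 3 is the first non-negative integer missing from the set.

3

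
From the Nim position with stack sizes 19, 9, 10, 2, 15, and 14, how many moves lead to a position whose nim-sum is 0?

1

Nim-sum: 19 ^ 9 ^ 10 ^ 2 ^ 15 ^ 14 = 19.
The overall nim-sum is X = 19. A stack of size p has a winning move iff p XOR X < p (reduce it to p XOR X).
  19: 19 XOR 19 = 0 < 19 — winning move (to 0).
  9: 9 XOR 19 = 26 ≥ 9 — no move.
  10: 10 XOR 19 = 25 ≥ 10 — no move.
  2: 2 XOR 19 = 17 ≥ 2 — no move.
  15: 15 XOR 19 = 28 ≥ 15 — no move.
  14: 14 XOR 19 = 29 ≥ 14 — no move.
That gives 1 winning move.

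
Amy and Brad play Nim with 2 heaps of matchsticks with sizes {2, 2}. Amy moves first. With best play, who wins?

Nim-sum: 2 ⊕ 2 = 0.
The nim-sum is 0, so this is a P-position: the player to move is in a losing position under optimal play; Amy is about to move from it and so loses — Brad wins.

Brad wins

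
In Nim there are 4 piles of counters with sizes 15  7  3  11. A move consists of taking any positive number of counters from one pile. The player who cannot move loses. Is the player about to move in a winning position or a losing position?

Nim-sum: 15 ⊕ 7 ⊕ 3 ⊕ 11 = 0.
The nim-sum is 0, so this is a P-position: the player to move is in a losing position under optimal play.

Losing position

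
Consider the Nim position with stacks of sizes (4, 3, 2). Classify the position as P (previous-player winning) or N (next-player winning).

Nim-sum: 4 XOR 3 XOR 2 = 5.
The nim-sum is 5 ≠ 0, so this is an N-position: the player to move can win.

N-position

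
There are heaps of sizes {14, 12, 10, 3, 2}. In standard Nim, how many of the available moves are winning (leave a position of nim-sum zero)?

Write each in binary and XOR column by column:
  1110  (14)
  1100  (12)
  1010  (10)
  0011  (3)
  0010  (2)
  ----
  1001  (9)
The overall nim-sum is X = 9. A heap of size p has a winning move iff p XOR X < p (reduce it to p XOR X).
  14: 14 XOR 9 = 7 < 14 — winning move (to 7).
  12: 12 XOR 9 = 5 < 12 — winning move (to 5).
  10: 10 XOR 9 = 3 < 10 — winning move (to 3).
  3: 3 XOR 9 = 10 ≥ 3 — no move.
  2: 2 XOR 9 = 11 ≥ 2 — no move.
That gives 3 winning moves.

3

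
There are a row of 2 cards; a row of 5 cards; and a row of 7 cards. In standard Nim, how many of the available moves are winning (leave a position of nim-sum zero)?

Compute the nim-sum pairwise:
2 XOR 5 = 7
7 XOR 7 = 0
The nim-sum is already 0, so every move leaves a nonzero nim-sum — there are no winning moves.

0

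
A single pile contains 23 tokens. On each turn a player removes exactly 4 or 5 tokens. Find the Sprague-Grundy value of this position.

Compute g(0), g(1), … for moves {4, 5}:
k:     0  1  2  3  4  5  6  7  8  9 10 11 12 13 14 15 16 17 18 19 20 21 22 23
g(k):  0  0  0  0  1  1  1  1  2  0  0  0  0  1  1  1  1  2  0  0  0  0  1  1
So g(23) = 1.

1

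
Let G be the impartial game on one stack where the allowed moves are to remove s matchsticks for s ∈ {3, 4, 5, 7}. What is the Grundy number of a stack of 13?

1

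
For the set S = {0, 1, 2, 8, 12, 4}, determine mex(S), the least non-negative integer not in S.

3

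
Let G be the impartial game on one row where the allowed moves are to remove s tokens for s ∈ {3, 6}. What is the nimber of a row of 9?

Compute g(0), g(1), … for moves {3, 6}:
g(0) = mex{} = 0
g(1) = mex{} = 0
g(2) = mex{} = 0
g(3) = mex{0} = 1
g(4) = mex{0} = 1
g(5) = mex{0} = 1
g(6) = mex{0,1} = 2
g(7) = mex{0,1} = 2
g(8) = mex{0,1} = 2
g(9) = mex{1,2} = 0
So g(9) = 0.

0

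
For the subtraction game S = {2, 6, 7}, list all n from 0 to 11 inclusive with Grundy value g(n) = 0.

0, 1, 4, 5, 9

Build the Grundy sequence with g(k) = mex{g(k−s) : s ∈ {2, 6, 7}, s ≤ k}:
k:     0  1  2  3  4  5  6  7  8  9 10 11
g(k):  0  0  1  1  0  0  1  1  2  0  3  1
The P-positions (g = 0) in 0..11 are 0, 1, 4, 5, 9.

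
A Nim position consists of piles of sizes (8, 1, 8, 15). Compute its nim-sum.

14

Compute the nim-sum pairwise:
8 ⊕ 1 = 9
9 ⊕ 8 = 1
1 ⊕ 15 = 14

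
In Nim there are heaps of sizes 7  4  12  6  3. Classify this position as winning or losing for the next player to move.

Compute the nim-sum pairwise:
7 XOR 4 = 3
3 XOR 12 = 15
15 XOR 6 = 9
9 XOR 3 = 10
The nim-sum is 10 ≠ 0, so this is an N-position: the player to move can win.

Winning position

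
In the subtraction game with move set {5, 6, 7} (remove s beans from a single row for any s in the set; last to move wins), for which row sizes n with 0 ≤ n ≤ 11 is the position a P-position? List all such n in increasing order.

0, 1, 2, 3, 4

Grundy values for subtraction set {5, 6, 7}:
k:     0  1  2  3  4  5  6  7  8  9 10 11
g(k):  0  0  0  0  0  1  1  1  1  1  2  2
The P-positions (g = 0) in 0..11 are 0, 1, 2, 3, 4.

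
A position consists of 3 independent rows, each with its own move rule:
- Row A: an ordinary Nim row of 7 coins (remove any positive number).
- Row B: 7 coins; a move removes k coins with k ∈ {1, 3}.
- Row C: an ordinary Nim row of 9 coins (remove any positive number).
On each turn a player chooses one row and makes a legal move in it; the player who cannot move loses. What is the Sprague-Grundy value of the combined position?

Row A is a plain Nim row of size 7, so its Grundy value is 7.
Grundy values for row B (subtraction set {1, 3}):
k:     0  1  2  3  4  5  6  7
g(k):  0  1  0  1  0  1  0  1
So g(7) = 1.
Row C is a plain Nim row of size 9, so its Grundy value is 9.
The value of a disjunctive sum is the nim-sum of the parts.
Combined value = 7 ⊕ 1 ⊕ 9 = 15.

15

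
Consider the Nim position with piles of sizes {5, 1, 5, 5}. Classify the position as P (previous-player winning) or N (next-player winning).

Write each in binary and XOR column by column:
  101  (5)
  001  (1)
  101  (5)
  101  (5)
  ---
  100  (4)
The nim-sum is 4 ≠ 0, so this is an N-position: the player to move can win.

N-position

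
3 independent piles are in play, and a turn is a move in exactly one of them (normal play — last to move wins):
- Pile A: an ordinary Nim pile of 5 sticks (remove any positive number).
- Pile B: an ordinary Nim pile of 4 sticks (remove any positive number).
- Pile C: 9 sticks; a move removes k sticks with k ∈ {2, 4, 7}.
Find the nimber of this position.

1

Pile A is a plain Nim pile of size 5, so its Grundy value is 5.
Pile B is a plain Nim pile of size 4, so its Grundy value is 4.
For pile C, compute g(0), g(1), … with moves {2, 4, 7}:
k:     0  1  2  3  4  5  6  7  8  9
g(k):  0  0  1  1  2  2  0  3  1  0
So g(9) = 0.
The value of a disjunctive sum is the nim-sum of the parts.
Combined value = 5 ⊕ 4 ⊕ 0 = 1.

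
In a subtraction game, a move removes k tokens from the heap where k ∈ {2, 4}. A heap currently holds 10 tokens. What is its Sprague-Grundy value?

2

Compute g(0), g(1), … for moves {2, 4}:
g(0) = mex{} = 0
g(1) = mex{} = 0
g(2) = mex{0} = 1
g(3) = mex{0} = 1
g(4) = mex{0,1} = 2
g(5) = mex{0,1} = 2
g(6) = mex{1,2} = 0
g(7) = mex{1,2} = 0
g(8) = mex{0,2} = 1
g(9) = mex{0,2} = 1
g(10) = mex{0,1} = 2
So g(10) = 2.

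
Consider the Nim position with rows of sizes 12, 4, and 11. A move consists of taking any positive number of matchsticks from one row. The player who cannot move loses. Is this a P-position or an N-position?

N-position

In binary:
  1100  (12)
  0100  (4)
  1011  (11)
  ----
  0011  (3)
The nim-sum is 3 ≠ 0, so this is an N-position: the player to move can win.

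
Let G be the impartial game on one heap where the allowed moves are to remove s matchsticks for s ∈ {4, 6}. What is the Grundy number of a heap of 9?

2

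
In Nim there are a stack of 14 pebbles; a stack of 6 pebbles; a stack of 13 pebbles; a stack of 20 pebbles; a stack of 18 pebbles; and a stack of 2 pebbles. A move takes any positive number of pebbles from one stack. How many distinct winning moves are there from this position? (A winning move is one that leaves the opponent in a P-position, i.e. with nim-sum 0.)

1

In binary:
  01110  (14)
  00110  (6)
  01101  (13)
  10100  (20)
  10010  (18)
  00010  (2)
  -----
  00001  (1)
The overall nim-sum is X = 1. A stack of size p has a winning move iff p XOR X < p (reduce it to p XOR X).
  14: 14 XOR 1 = 15 ≥ 14 — no move.
  6: 6 XOR 1 = 7 ≥ 6 — no move.
  13: 13 XOR 1 = 12 < 13 — winning move (to 12).
  20: 20 XOR 1 = 21 ≥ 20 — no move.
  18: 18 XOR 1 = 19 ≥ 18 — no move.
  2: 2 XOR 1 = 3 ≥ 2 — no move.
That gives 1 winning move.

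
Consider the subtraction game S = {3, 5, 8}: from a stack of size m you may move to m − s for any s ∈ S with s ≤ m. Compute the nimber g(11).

0

Compute g(0), g(1), … for moves {3, 5, 8}:
g(0) = mex{} = 0
g(1) = mex{} = 0
g(2) = mex{} = 0
g(3) = mex{0} = 1
g(4) = mex{0} = 1
g(5) = mex{0} = 1
g(6) = mex{0,1} = 2
g(7) = mex{0,1} = 2
g(8) = mex{0,1} = 2
g(9) = mex{0,1,2} = 3
g(10) = mex{0,1,2} = 3
g(11) = mex{1,2} = 0
So g(11) = 0.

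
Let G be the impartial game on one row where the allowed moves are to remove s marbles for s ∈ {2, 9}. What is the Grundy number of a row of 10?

Grundy values for subtraction set {2, 9}:
g(0) = mex{} = 0
g(1) = mex{} = 0
g(2) = mex{0} = 1
g(3) = mex{0} = 1
g(4) = mex{1} = 0
g(5) = mex{1} = 0
g(6) = mex{0} = 1
g(7) = mex{0} = 1
g(8) = mex{1} = 0
g(9) = mex{0,1} = 2
g(10) = mex{0} = 1
So g(10) = 1.

1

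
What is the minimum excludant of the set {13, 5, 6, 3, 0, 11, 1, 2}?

4

The values 0, 1, 2, 3 are all present; 4 is the first non-negative integer missing from the set.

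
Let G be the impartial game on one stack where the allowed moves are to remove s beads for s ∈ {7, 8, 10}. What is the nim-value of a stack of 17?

0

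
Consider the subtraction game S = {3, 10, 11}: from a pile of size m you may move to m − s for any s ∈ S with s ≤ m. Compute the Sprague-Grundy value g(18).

Compute g(0), g(1), … for moves {3, 10, 11}:
k:     0  1  2  3  4  5  6  7  8  9 10 11 12 13 14 15 16 17 18
g(k):  0  0  0  1  1  1  0  0  0  1  1  1  2  2  0  0  3  1  1
So g(18) = 1.

1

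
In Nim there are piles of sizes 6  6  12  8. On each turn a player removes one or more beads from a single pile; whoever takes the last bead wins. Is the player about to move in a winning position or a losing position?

Winning position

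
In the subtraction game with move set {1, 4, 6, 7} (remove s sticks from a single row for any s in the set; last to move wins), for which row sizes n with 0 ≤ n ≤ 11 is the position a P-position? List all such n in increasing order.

0, 2, 5, 10

Build the Grundy sequence with g(k) = mex{g(k−s) : s ∈ {1, 4, 6, 7}, s ≤ k}:
g(0) = mex{} = 0
g(1) = mex{0} = 1
g(2) = mex{1} = 0
g(3) = mex{0} = 1
g(4) = mex{0,1} = 2
g(5) = mex{1,2} = 0
g(6) = mex{0} = 1
g(7) = mex{0,1} = 2
g(8) = mex{0,1,2} = 3
g(9) = mex{0,1,3} = 2
g(10) = mex{1,2} = 0
g(11) = mex{0,2} = 1
The P-positions (g = 0) in 0..11 are 0, 2, 5, 10.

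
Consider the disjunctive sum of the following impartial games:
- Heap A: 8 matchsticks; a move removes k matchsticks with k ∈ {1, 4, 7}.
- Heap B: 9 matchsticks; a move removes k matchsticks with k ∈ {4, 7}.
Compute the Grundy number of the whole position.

2

Build the Grundy sequence for heap A with g(k) = mex{g(k−s) : s ∈ {1, 4, 7}, s ≤ k}:
k:     0  1  2  3  4  5  6  7  8
g(k):  0  1  0  1  2  0  1  2  0
So g(8) = 0.
For heap B, compute g(0), g(1), … with moves {4, 7}:
g(0) = mex{} = 0
g(1) = mex{} = 0
g(2) = mex{} = 0
g(3) = mex{} = 0
g(4) = mex{0} = 1
g(5) = mex{0} = 1
g(6) = mex{0} = 1
g(7) = mex{0} = 1
g(8) = mex{0,1} = 2
g(9) = mex{0,1} = 2
So g(9) = 2.
The value of a disjunctive sum is the nim-sum of the parts.
Combined value = 0 XOR 2 = 2.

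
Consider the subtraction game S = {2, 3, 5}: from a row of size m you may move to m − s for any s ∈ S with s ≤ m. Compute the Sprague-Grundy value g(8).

Compute g(0), g(1), … for moves {2, 3, 5}:
g(0) = mex{} = 0
g(1) = mex{} = 0
g(2) = mex{0} = 1
g(3) = mex{0} = 1
g(4) = mex{0,1} = 2
g(5) = mex{0,1} = 2
g(6) = mex{0,1,2} = 3
g(7) = mex{1,2} = 0
g(8) = mex{1,2,3} = 0
So g(8) = 0.

0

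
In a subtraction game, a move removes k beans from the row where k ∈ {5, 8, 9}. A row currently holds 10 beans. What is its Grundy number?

Grundy values for subtraction set {5, 8, 9}:
g(0) = mex{} = 0
g(1) = mex{} = 0
g(2) = mex{} = 0
g(3) = mex{} = 0
g(4) = mex{} = 0
g(5) = mex{0} = 1
g(6) = mex{0} = 1
g(7) = mex{0} = 1
g(8) = mex{0} = 1
g(9) = mex{0} = 1
g(10) = mex{0,1} = 2
So g(10) = 2.

2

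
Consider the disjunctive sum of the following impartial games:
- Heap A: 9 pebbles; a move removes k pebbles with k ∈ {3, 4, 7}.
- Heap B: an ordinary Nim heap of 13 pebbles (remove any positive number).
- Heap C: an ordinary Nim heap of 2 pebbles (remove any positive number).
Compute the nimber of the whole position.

12

Grundy values for heap A (subtraction set {3, 4, 7}):
g(0) = mex{} = 0
g(1) = mex{} = 0
g(2) = mex{} = 0
g(3) = mex{0} = 1
g(4) = mex{0} = 1
g(5) = mex{0} = 1
g(6) = mex{0,1} = 2
g(7) = mex{0,1} = 2
g(8) = mex{0,1} = 2
g(9) = mex{0,1,2} = 3
So g(9) = 3.
Heap B is a plain Nim heap of size 13, so its Grundy value is 13.
Heap C is a plain Nim heap of size 2, so its Grundy value is 2.
By the Sprague-Grundy theorem, the Grundy value of a sum of independent games is the XOR of the component values.
Combined value = 3 ⊕ 13 ⊕ 2 = 12.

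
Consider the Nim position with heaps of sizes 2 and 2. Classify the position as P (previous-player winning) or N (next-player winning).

P-position

Bitwise XOR of the heap sizes:
  10  (2)
  10  (2)
  --
  00  (0)
The nim-sum is 0, so this is a P-position: the player to move is in a losing position under optimal play.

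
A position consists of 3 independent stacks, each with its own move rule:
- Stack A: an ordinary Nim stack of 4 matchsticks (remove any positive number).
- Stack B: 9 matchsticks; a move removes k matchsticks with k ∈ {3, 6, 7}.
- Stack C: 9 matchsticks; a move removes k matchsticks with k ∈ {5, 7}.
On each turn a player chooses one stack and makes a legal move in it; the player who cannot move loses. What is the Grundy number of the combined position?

6

Stack A is a plain Nim stack of size 4, so its Grundy value is 4.
Grundy values for stack B (subtraction set {3, 6, 7}):
k:     0  1  2  3  4  5  6  7  8  9
g(k):  0  0  0  1  1  1  2  2  2  3
So g(9) = 3.
Build the Grundy sequence for stack C with g(k) = mex{g(k−s) : s ∈ {5, 7}, s ≤ k}:
g(0) = mex{} = 0
g(1) = mex{} = 0
g(2) = mex{} = 0
g(3) = mex{} = 0
g(4) = mex{} = 0
g(5) = mex{0} = 1
g(6) = mex{0} = 1
g(7) = mex{0} = 1
g(8) = mex{0} = 1
g(9) = mex{0} = 1
So g(9) = 1.
By the Sprague-Grundy theorem, the Grundy value of a sum of independent games is the XOR of the component values.
Combined value = 4 ⊕ 3 ⊕ 1 = 6.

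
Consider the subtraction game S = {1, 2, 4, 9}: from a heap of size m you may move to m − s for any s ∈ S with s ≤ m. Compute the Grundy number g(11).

0

Compute g(0), g(1), … for moves {1, 2, 4, 9}:
k:     0  1  2  3  4  5  6  7  8  9 10 11
g(k):  0  1  2  0  1  2  0  1  2  3  4  0
So g(11) = 0.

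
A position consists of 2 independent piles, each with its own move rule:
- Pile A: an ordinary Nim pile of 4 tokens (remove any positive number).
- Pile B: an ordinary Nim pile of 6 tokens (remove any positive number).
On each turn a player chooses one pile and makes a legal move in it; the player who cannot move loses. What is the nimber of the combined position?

2

Pile A is a plain Nim pile of size 4, so its Grundy value is 4.
Pile B is a plain Nim pile of size 6, so its Grundy value is 6.
The value of a disjunctive sum is the nim-sum of the parts.
Combined value = 4 ⊕ 6 = 2.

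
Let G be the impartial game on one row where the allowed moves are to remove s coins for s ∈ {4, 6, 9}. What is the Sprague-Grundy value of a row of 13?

Compute g(0), g(1), … for moves {4, 6, 9}:
k:     0  1  2  3  4  5  6  7  8  9 10 11 12 13
g(k):  0  0  0  0  1  1  1  1  2  2  2  2  3  0
So g(13) = 0.

0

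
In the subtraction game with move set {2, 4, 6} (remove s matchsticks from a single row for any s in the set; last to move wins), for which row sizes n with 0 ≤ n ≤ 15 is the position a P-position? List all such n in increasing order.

0, 1, 8, 9

Grundy values for subtraction set {2, 4, 6}:
k:     0  1  2  3  4  5  6  7  8  9 10 11 12 13 14 15
g(k):  0  0  1  1  2  2  3  3  0  0  1  1  2  2  3  3
The P-positions (g = 0) in 0..15 are 0, 1, 8, 9.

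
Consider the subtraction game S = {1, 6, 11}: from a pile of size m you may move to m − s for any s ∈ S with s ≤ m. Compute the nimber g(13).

1

Compute g(0), g(1), … for moves {1, 6, 11}:
g(0) = mex{} = 0
g(1) = mex{0} = 1
g(2) = mex{1} = 0
g(3) = mex{0} = 1
g(4) = mex{1} = 0
g(5) = mex{0} = 1
g(6) = mex{0,1} = 2
g(7) = mex{1,2} = 0
g(8) = mex{0} = 1
g(9) = mex{1} = 0
g(10) = mex{0} = 1
g(11) = mex{0,1} = 2
g(12) = mex{1,2} = 0
g(13) = mex{0} = 1
So g(13) = 1.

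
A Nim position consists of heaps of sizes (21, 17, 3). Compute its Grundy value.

7

Compute the nim-sum pairwise:
21 ⊕ 17 = 4
4 ⊕ 3 = 7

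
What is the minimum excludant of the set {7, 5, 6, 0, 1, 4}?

The values 0, 1 are all present; 2 is the first non-negative integer missing from the set.

2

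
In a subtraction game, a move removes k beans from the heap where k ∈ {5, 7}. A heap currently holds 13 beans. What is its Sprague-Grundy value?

0

Grundy values for subtraction set {5, 7}:
g(0) = mex{} = 0
g(1) = mex{} = 0
g(2) = mex{} = 0
g(3) = mex{} = 0
g(4) = mex{} = 0
g(5) = mex{0} = 1
g(6) = mex{0} = 1
g(7) = mex{0} = 1
g(8) = mex{0} = 1
g(9) = mex{0} = 1
g(10) = mex{0,1} = 2
g(11) = mex{0,1} = 2
g(12) = mex{1} = 0
g(13) = mex{1} = 0
So g(13) = 0.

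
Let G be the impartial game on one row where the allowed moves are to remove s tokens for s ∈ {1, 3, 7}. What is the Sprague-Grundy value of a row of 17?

Build the Grundy sequence with g(k) = mex{g(k−s) : s ∈ {1, 3, 7}, s ≤ k}:
k:     0  1  2  3  4  5  6  7  8  9 10 11 12 13 14 15 16 17
g(k):  0  1  0  1  0  1  0  1  0  1  0  1  0  1  0  1  0  1
So g(17) = 1.

1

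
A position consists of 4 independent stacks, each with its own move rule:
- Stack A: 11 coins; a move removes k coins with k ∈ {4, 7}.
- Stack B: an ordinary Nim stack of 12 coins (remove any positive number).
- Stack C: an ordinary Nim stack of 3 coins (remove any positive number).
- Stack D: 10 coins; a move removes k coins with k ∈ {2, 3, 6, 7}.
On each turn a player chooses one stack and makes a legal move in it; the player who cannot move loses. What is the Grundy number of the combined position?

Build the Grundy sequence for stack A with g(k) = mex{g(k−s) : s ∈ {4, 7}, s ≤ k}:
g(0) = mex{} = 0
g(1) = mex{} = 0
g(2) = mex{} = 0
g(3) = mex{} = 0
g(4) = mex{0} = 1
g(5) = mex{0} = 1
g(6) = mex{0} = 1
g(7) = mex{0} = 1
g(8) = mex{0,1} = 2
g(9) = mex{0,1} = 2
g(10) = mex{0,1} = 2
g(11) = mex{1} = 0
So g(11) = 0.
Stack B is a plain Nim stack of size 12, so its Grundy value is 12.
Stack C is a plain Nim stack of size 3, so its Grundy value is 3.
Grundy values for stack D (subtraction set {2, 3, 6, 7}):
g(0) = mex{} = 0
g(1) = mex{} = 0
g(2) = mex{0} = 1
g(3) = mex{0} = 1
g(4) = mex{0,1} = 2
g(5) = mex{1} = 0
g(6) = mex{0,1,2} = 3
g(7) = mex{0,2} = 1
g(8) = mex{0,1,3} = 2
g(9) = mex{1,3} = 0
g(10) = mex{1,2} = 0
So g(10) = 0.
By the Sprague-Grundy theorem, the Grundy value of a sum of independent games is the XOR of the component values.
Combined value = 0 XOR 12 XOR 3 XOR 0 = 15.

15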